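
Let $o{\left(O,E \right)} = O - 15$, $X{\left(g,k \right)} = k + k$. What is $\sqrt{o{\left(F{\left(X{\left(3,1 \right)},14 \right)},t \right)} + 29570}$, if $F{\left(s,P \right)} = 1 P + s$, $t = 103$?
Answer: $\sqrt{29571} \approx 171.96$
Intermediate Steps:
$X{\left(g,k \right)} = 2 k$
$F{\left(s,P \right)} = P + s$
$o{\left(O,E \right)} = -15 + O$
$\sqrt{o{\left(F{\left(X{\left(3,1 \right)},14 \right)},t \right)} + 29570} = \sqrt{\left(-15 + \left(14 + 2 \cdot 1\right)\right) + 29570} = \sqrt{\left(-15 + \left(14 + 2\right)\right) + 29570} = \sqrt{\left(-15 + 16\right) + 29570} = \sqrt{1 + 29570} = \sqrt{29571}$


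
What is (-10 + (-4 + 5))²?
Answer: 81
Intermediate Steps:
(-10 + (-4 + 5))² = (-10 + 1)² = (-9)² = 81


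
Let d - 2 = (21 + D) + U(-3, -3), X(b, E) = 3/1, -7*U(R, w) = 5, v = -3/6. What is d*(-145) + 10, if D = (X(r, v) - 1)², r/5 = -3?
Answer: -26610/7 ≈ -3801.4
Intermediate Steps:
v = -½ (v = -3*⅙ = -½ ≈ -0.50000)
r = -15 (r = 5*(-3) = -15)
U(R, w) = -5/7 (U(R, w) = -⅐*5 = -5/7)
X(b, E) = 3 (X(b, E) = 3*1 = 3)
D = 4 (D = (3 - 1)² = 2² = 4)
d = 184/7 (d = 2 + ((21 + 4) - 5/7) = 2 + (25 - 5/7) = 2 + 170/7 = 184/7 ≈ 26.286)
d*(-145) + 10 = (184/7)*(-145) + 10 = -26680/7 + 10 = -26610/7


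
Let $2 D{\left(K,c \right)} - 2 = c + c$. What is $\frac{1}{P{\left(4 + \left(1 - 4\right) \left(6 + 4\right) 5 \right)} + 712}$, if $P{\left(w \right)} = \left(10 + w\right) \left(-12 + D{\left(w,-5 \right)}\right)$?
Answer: $\frac{1}{2888} \approx 0.00034626$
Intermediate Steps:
$D{\left(K,c \right)} = 1 + c$ ($D{\left(K,c \right)} = 1 + \frac{c + c}{2} = 1 + \frac{2 c}{2} = 1 + c$)
$P{\left(w \right)} = -160 - 16 w$ ($P{\left(w \right)} = \left(10 + w\right) \left(-12 + \left(1 - 5\right)\right) = \left(10 + w\right) \left(-12 - 4\right) = \left(10 + w\right) \left(-16\right) = -160 - 16 w$)
$\frac{1}{P{\left(4 + \left(1 - 4\right) \left(6 + 4\right) 5 \right)} + 712} = \frac{1}{\left(-160 - 16 \left(4 + \left(1 - 4\right) \left(6 + 4\right) 5\right)\right) + 712} = \frac{1}{\left(-160 - 16 \left(4 + \left(-3\right) 10 \cdot 5\right)\right) + 712} = \frac{1}{\left(-160 - 16 \left(4 - 150\right)\right) + 712} = \frac{1}{\left(-160 - -2336\right) + 712} = \frac{1}{\left(-160 + 2336\right) + 712} = \frac{1}{2176 + 712} = \frac{1}{2888}$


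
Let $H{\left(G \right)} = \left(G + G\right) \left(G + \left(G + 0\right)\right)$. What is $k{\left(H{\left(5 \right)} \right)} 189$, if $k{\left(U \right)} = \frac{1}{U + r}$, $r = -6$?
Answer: $\frac{189}{94} \approx 2.0106$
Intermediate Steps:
$H{\left(G \right)} = 4 G^{2}$ ($H{\left(G \right)} = 2 G \left(G + G\right) = 2 G 2 G = 4 G^{2}$)
$k{\left(U \right)} = \frac{1}{-6 + U}$ ($k{\left(U \right)} = \frac{1}{U - 6} = \frac{1}{-6 + U}$)
$k{\left(H{\left(5 \right)} \right)} 189 = \frac{1}{-6 + 4 \cdot 5^{2}} \cdot 189 = \frac{1}{-6 + 4 \cdot 25} \cdot 189 = \frac{1}{-6 + 100} \cdot 189 = \frac{1}{94} \cdot 189 = \frac{189}{94}$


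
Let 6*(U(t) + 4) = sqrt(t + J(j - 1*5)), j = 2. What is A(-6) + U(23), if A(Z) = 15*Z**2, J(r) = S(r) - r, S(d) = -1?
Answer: 3221/6 ≈ 536.83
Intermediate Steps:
J(r) = -1 - r
U(t) = -4 + sqrt(2 + t)/6 (U(t) = -4 + sqrt(t + (-1 - (2 - 1*5)))/6 = -4 + sqrt(t + (-1 - (2 - 5)))/6 = -4 + sqrt(t + (-1 - 1*(-3)))/6 = -4 + sqrt(t + (-1 + 3))/6 = -4 + sqrt(t + 2)/6 = -4 + sqrt(2 + t)/6)
A(-6) + U(23) = 15*(-6)**2 + (-4 + sqrt(2 + 23)/6) = 15*36 + (-4 + sqrt(25)/6) = 540 + (-4 + (1/6)*5) = 540 + (-4 + 5/6) = 540 - 19/6 = 3221/6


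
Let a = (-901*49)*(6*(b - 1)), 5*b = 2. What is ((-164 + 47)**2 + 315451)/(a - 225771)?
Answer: -235100/47739 ≈ -4.9247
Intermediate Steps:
b = 2/5 (b = (1/5)*2 = 2/5 ≈ 0.40000)
a = 794682/5 (a = (-901*49)*(6*(2/5 - 1)) = -264894*(-3)/5 = -44149*(-18/5) = 794682/5 ≈ 1.5894e+5)
((-164 + 47)**2 + 315451)/(a - 225771) = ((-164 + 47)**2 + 315451)/(794682/5 - 225771) = ((-117)**2 + 315451)/(-334173/5) = (13689 + 315451)*(-5/334173) = 329140*(-5/334173) = -235100/47739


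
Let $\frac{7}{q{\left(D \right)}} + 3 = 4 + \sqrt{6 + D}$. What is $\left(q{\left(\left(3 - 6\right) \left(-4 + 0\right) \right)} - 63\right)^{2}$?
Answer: $\frac{1162966}{289} - \frac{45276 \sqrt{2}}{289} \approx 3802.5$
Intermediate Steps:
$q{\left(D \right)} = \frac{7}{1 + \sqrt{6 + D}}$ ($q{\left(D \right)} = \frac{7}{-3 + \left(4 + \sqrt{6 + D}\right)} = \frac{7}{1 + \sqrt{6 + D}}$)
$\left(q{\left(\left(3 - 6\right) \left(-4 + 0\right) \right)} - 63\right)^{2} = \left(\frac{7}{1 + \sqrt{6 + \left(3 - 6\right) \left(-4 + 0\right)}} - 63\right)^{2} = \left(\frac{7}{1 + \sqrt{6 - -12}} - 63\right)^{2} = \left(\frac{7}{1 + \sqrt{6 + 12}} - 63\right)^{2} = \left(\frac{7}{1 + \sqrt{18}} - 63\right)^{2} = \left(\frac{7}{1 + 3 \sqrt{2}} - 63\right)^{2} = \left(-63 + \frac{7}{1 + 3 \sqrt{2}}\right)^{2}$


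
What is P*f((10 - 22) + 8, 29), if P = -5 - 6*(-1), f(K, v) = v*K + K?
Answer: -120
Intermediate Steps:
f(K, v) = K + K*v (f(K, v) = K*v + K = K + K*v)
P = 1 (P = -5 + 6 = 1)
P*f((10 - 22) + 8, 29) = 1*(((10 - 22) + 8)*(1 + 29)) = 1*((-12 + 8)*30) = 1*(-4*30) = 1*(-120) = -120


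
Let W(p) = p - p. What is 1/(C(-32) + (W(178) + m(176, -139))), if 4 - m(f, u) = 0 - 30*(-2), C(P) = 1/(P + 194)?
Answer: -162/9071 ≈ -0.017859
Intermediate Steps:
W(p) = 0
C(P) = 1/(194 + P)
m(f, u) = -56 (m(f, u) = 4 - (0 - 30*(-2)) = 4 - (0 - 5*(-12)) = 4 - (0 + 60) = 4 - 1*60 = 4 - 60 = -56)
1/(C(-32) + (W(178) + m(176, -139))) = 1/(1/(194 - 32) + (0 - 56)) = 1/(1/162 - 56) = 1/(-9071/162) = -162/9071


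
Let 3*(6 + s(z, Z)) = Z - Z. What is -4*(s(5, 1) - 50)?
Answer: 224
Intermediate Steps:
s(z, Z) = -6 (s(z, Z) = -6 + (Z - Z)/3 = -6 + (1/3)*0 = -6 + 0 = -6)
-4*(s(5, 1) - 50) = -4*(-6 - 50) = -4*(-56) = 224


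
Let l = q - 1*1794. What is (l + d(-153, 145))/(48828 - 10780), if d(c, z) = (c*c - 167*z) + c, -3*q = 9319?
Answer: -8789/57072 ≈ -0.15400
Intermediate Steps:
q = -9319/3 (q = -⅓*9319 = -9319/3 ≈ -3106.3)
l = -14701/3 (l = -9319/3 - 1*1794 = -9319/3 - 1794 = -14701/3 ≈ -4900.3)
d(c, z) = c + c² - 167*z (d(c, z) = (c² - 167*z) + c = c + c² - 167*z)
(l + d(-153, 145))/(48828 - 10780) = (-14701/3 + (-153 + (-153)² - 167*145))/(48828 - 10780) = (-14701/3 + (-153 + 23409 - 24215))/38048 = (-14701/3 - 959)*(1/38048) = -17578/3*1/38048 = -8789/57072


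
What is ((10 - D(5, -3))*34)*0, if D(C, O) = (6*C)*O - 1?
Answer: 0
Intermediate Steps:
D(C, O) = -1 + 6*C*O (D(C, O) = 6*C*O - 1 = -1 + 6*C*O)
((10 - D(5, -3))*34)*0 = ((10 - (-1 + 6*5*(-3)))*34)*0 = ((10 - (-1 - 90))*34)*0 = ((10 - 1*(-91))*34)*0 = ((10 + 91)*34)*0 = (101*34)*0 = 3434*0 = 0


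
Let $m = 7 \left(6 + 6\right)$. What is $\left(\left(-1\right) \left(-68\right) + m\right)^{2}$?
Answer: $23104$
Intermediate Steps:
$m = 84$ ($m = 7 \cdot 12 = 84$)
$\left(\left(-1\right) \left(-68\right) + m\right)^{2} = \left(\left(-1\right) \left(-68\right) + 84\right)^{2} = \left(68 + 84\right)^{2} = 152^{2} = 23104$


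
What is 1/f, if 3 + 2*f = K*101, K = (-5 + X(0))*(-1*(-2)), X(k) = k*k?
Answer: -2/1013 ≈ -0.0019743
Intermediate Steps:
X(k) = k²
K = -10 (K = (-5 + 0²)*(-1*(-2)) = (-5 + 0)*2 = -5*2 = -10)
f = -1013/2 (f = -3/2 + (-10*101)/2 = -3/2 + (½)*(-1010) = -3/2 - 505 = -1013/2 ≈ -506.50)
1/f = 1/(-1013/2) = -2/1013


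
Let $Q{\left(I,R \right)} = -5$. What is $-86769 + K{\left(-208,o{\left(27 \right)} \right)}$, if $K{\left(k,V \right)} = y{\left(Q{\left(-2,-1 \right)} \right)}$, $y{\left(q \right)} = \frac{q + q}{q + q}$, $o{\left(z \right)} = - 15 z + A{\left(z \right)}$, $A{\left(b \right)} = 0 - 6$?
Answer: $-86768$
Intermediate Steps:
$A{\left(b \right)} = -6$ ($A{\left(b \right)} = 0 - 6 = -6$)
$o{\left(z \right)} = -6 - 15 z$ ($o{\left(z \right)} = - 15 z - 6 = -6 - 15 z$)
$y{\left(q \right)} = 1$ ($y{\left(q \right)} = \frac{2 q}{2 q} = 2 q \frac{1}{2 q} = 1$)
$K{\left(k,V \right)} = 1$
$-86769 + K{\left(-208,o{\left(27 \right)} \right)} = -86769 + 1 = -86768$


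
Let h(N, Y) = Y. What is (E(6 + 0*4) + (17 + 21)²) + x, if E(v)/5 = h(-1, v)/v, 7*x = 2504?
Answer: 12647/7 ≈ 1806.7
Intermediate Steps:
x = 2504/7 (x = (⅐)*2504 = 2504/7 ≈ 357.71)
E(v) = 5 (E(v) = 5*(v/v) = 5*1 = 5)
(E(6 + 0*4) + (17 + 21)²) + x = (5 + (17 + 21)²) + 2504/7 = (5 + 38²) + 2504/7 = (5 + 1444) + 2504/7 = 1449 + 2504/7 = 12647/7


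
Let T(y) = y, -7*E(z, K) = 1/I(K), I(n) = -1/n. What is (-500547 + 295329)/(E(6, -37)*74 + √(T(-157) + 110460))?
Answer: 3933208188/2091797 + 10055682*√110303/2091797 ≈ 3476.9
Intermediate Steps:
E(z, K) = K/7 (E(z, K) = -(-K)/7 = -(-1)*K/7 = K/7)
(-500547 + 295329)/(E(6, -37)*74 + √(T(-157) + 110460)) = (-500547 + 295329)/(((⅐)*(-37))*74 + √(-157 + 110460)) = -205218/(-37/7*74 + √110303) = -205218/(-2738/7 + √110303)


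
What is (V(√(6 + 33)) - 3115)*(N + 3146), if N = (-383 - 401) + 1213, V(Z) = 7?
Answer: -11111100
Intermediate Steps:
N = 429 (N = -784 + 1213 = 429)
(V(√(6 + 33)) - 3115)*(N + 3146) = (7 - 3115)*(429 + 3146) = -3108*3575 = -11111100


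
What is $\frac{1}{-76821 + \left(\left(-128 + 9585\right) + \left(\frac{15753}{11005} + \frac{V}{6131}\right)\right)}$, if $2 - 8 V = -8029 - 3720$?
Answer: $- \frac{539773240}{36360382566461} \approx -1.4845 \cdot 10^{-5}$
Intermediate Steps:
$V = \frac{11751}{8}$ ($V = \frac{1}{4} - \frac{-8029 - 3720}{8} = \frac{1}{4} - - \frac{11749}{8} = \frac{1}{4} + \frac{11749}{8} = \frac{11751}{8} \approx 1468.9$)
$\frac{1}{-76821 + \left(\left(-128 + 9585\right) + \left(\frac{15753}{11005} + \frac{V}{6131}\right)\right)} = \frac{1}{-76821 + \left(\left(-128 + 9585\right) + \left(\frac{15753}{11005} + \frac{11751}{8 \cdot 6131}\right)\right)} = \frac{1}{-76821 + \left(9457 + \left(15753 \cdot \frac{1}{11005} + \frac{11751}{8} \cdot \frac{1}{6131}\right)\right)} = \frac{1}{-76821 + \left(9457 + \left(\frac{15753}{11005} + \frac{11751}{49048}\right)\right)} = \frac{1}{-76821 + \left(9457 + \frac{901972899}{539773240}\right)} = \frac{1}{-76821 + \frac{5105537503579}{539773240}} = \frac{1}{- \frac{36360382566461}{539773240}} = - \frac{539773240}{36360382566461}$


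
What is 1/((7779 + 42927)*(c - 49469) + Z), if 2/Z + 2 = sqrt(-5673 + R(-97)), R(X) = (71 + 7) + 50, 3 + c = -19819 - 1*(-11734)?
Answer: -8097337303931/23631959421024529056788 + I*sqrt(5545)/23631959421024529056788 ≈ -3.4264e-10 + 3.151e-21*I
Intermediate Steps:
c = -8088 (c = -3 + (-19819 - 1*(-11734)) = -3 + (-19819 + 11734) = -3 - 8085 = -8088)
R(X) = 128 (R(X) = 78 + 50 = 128)
Z = 2/(-2 + I*sqrt(5545)) (Z = 2/(-2 + sqrt(-5673 + 128)) = 2/(-2 + sqrt(-5545)) = 2/(-2 + I*sqrt(5545)) ≈ -0.00072085 - 0.026839*I)
1/((7779 + 42927)*(c - 49469) + Z) = 1/((7779 + 42927)*(-8088 - 49469) + (-4/5549 - 2*I*sqrt(5545)/5549)) = 1/(50706*(-57557) + (-4/5549 - 2*I*sqrt(5545)/5549)) = 1/(-2918485242 + (-4/5549 - 2*I*sqrt(5545)/5549)) = 1/(-16194674607862/5549 - 2*I*sqrt(5545)/5549)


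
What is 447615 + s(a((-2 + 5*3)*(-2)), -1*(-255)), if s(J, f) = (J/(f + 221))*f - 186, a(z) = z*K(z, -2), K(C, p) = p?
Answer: 3132198/7 ≈ 4.4746e+5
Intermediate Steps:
a(z) = -2*z (a(z) = z*(-2) = -2*z)
s(J, f) = -186 + J*f/(221 + f) (s(J, f) = (J/(221 + f))*f - 186 = J*f/(221 + f) - 186 = -186 + J*f/(221 + f))
447615 + s(a((-2 + 5*3)*(-2)), -1*(-255)) = 447615 + (-41106 - (-186)*(-255) + (-2*(-2 + 5*3)*(-2))*(-1*(-255)))/(221 - 1*(-255)) = 447615 + (-41106 - 186*255 - 2*(-2 + 15)*(-2)*255)/(221 + 255) = 447615 + (-41106 - 47430 - 26*(-2)*255)/476 = 447615 + (-41106 - 47430 - 2*(-26)*255)/476 = 447615 + (-41106 - 47430 + 52*255)/476 = 447615 + (-41106 - 47430 + 13260)/476 = 447615 + (1/476)*(-75276) = 447615 - 1107/7 = 3132198/7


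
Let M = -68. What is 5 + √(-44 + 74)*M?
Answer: 5 - 68*√30 ≈ -367.45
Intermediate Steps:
5 + √(-44 + 74)*M = 5 + √(-44 + 74)*(-68) = 5 + √30*(-68) = 5 - 68*√30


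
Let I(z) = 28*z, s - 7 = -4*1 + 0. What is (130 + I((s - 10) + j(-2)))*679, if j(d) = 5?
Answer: 50246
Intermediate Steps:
s = 3 (s = 7 + (-4*1 + 0) = 7 + (-4 + 0) = 7 - 4 = 3)
(130 + I((s - 10) + j(-2)))*679 = (130 + 28*((3 - 10) + 5))*679 = (130 + 28*(-7 + 5))*679 = (130 + 28*(-2))*679 = (130 - 56)*679 = 74*679 = 50246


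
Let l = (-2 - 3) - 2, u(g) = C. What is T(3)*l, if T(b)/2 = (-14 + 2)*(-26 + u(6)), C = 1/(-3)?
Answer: -4424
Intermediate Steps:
C = -⅓ ≈ -0.33333
u(g) = -⅓
T(b) = 632 (T(b) = 2*((-14 + 2)*(-26 - ⅓)) = 2*(-12*(-79/3)) = 2*316 = 632)
l = -7 (l = -5 - 2 = -7)
T(3)*l = 632*(-7) = -4424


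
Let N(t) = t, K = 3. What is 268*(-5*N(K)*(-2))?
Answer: 8040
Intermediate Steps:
268*(-5*N(K)*(-2)) = 268*(-5*3*(-2)) = 268*(-15*(-2)) = 268*30 = 8040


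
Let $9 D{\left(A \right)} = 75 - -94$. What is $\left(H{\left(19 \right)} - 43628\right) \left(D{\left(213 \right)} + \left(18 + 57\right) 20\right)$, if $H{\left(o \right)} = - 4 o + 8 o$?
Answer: $- \frac{595312288}{9} \approx -6.6146 \cdot 10^{7}$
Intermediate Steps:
$H{\left(o \right)} = 4 o$
$D{\left(A \right)} = \frac{169}{9}$ ($D{\left(A \right)} = \frac{75 - -94}{9} = \frac{75 + 94}{9} = \frac{1}{9} \cdot 169 = \frac{169}{9}$)
$\left(H{\left(19 \right)} - 43628\right) \left(D{\left(213 \right)} + \left(18 + 57\right) 20\right) = \left(4 \cdot 19 - 43628\right) \left(\frac{169}{9} + \left(18 + 57\right) 20\right) = \left(76 - 43628\right) \left(\frac{169}{9} + 75 \cdot 20\right) = - 43552 \left(\frac{169}{9} + 1500\right) = \left(-43552\right) \frac{13669}{9} = - \frac{595312288}{9}$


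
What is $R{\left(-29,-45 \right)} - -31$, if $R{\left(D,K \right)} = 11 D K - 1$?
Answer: $14385$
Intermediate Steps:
$R{\left(D,K \right)} = -1 + 11 D K$ ($R{\left(D,K \right)} = 11 D K - 1 = -1 + 11 D K$)
$R{\left(-29,-45 \right)} - -31 = \left(-1 + 11 \left(-29\right) \left(-45\right)\right) - -31 = \left(-1 + 14355\right) + 31 = 14354 + 31 = 14385$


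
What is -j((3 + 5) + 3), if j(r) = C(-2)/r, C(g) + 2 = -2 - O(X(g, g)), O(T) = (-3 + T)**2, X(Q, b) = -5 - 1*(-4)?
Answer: 20/11 ≈ 1.8182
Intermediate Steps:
X(Q, b) = -1 (X(Q, b) = -5 + 4 = -1)
C(g) = -20 (C(g) = -2 + (-2 - (-3 - 1)**2) = -2 + (-2 - 1*(-4)**2) = -2 + (-2 - 1*16) = -2 + (-2 - 16) = -2 - 18 = -20)
j(r) = -20/r
-j((3 + 5) + 3) = -(-20)/((3 + 5) + 3) = -(-20)/(8 + 3) = -(-20)/11 = -1*(-20/11) = 20/11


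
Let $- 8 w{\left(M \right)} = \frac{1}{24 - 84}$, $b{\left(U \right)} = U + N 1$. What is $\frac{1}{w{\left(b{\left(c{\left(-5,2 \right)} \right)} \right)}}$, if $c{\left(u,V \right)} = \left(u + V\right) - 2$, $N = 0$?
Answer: $480$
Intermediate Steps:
$c{\left(u,V \right)} = -2 + V + u$ ($c{\left(u,V \right)} = \left(V + u\right) - 2 = -2 + V + u$)
$b{\left(U \right)} = U$ ($b{\left(U \right)} = U + 0 \cdot 1 = U + 0 = U$)
$w{\left(M \right)} = \frac{1}{480}$ ($w{\left(M \right)} = - \frac{1}{8 \left(24 - 84\right)} = - \frac{1}{8 \left(-60\right)} = \left(- \frac{1}{8}\right) \left(- \frac{1}{60}\right) = \frac{1}{480}$)
$\frac{1}{w{\left(b{\left(c{\left(-5,2 \right)} \right)} \right)}} = \frac{1}{\frac{1}{480}} = 480$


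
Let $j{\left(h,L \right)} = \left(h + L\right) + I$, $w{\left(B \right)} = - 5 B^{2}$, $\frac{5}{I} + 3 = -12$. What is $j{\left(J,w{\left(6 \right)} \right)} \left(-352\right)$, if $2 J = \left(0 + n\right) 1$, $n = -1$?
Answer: $\frac{190960}{3} \approx 63653.0$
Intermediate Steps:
$I = - \frac{1}{3}$ ($I = \frac{5}{-3 - 12} = \frac{5}{-15} = 5 \left(- \frac{1}{15}\right) = - \frac{1}{3} \approx -0.33333$)
$J = - \frac{1}{2}$ ($J = \frac{\left(0 - 1\right) 1}{2} = \frac{\left(-1\right) 1}{2} = \frac{1}{2} \left(-1\right) = - \frac{1}{2} \approx -0.5$)
$j{\left(h,L \right)} = - \frac{1}{3} + L + h$ ($j{\left(h,L \right)} = \left(h + L\right) - \frac{1}{3} = \left(L + h\right) - \frac{1}{3} = - \frac{1}{3} + L + h$)
$j{\left(J,w{\left(6 \right)} \right)} \left(-352\right) = \left(- \frac{1}{3} - 5 \cdot 6^{2} - \frac{1}{2}\right) \left(-352\right) = \left(- \frac{1}{3} - 180 - \frac{1}{2}\right) \left(-352\right) = \left(- \frac{1085}{6}\right) \left(-352\right) = \frac{190960}{3}$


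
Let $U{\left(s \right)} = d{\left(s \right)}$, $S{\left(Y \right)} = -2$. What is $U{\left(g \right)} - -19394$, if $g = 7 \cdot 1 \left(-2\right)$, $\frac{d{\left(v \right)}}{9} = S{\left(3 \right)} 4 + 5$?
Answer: $19367$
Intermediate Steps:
$d{\left(v \right)} = -27$ ($d{\left(v \right)} = 9 \left(\left(-2\right) 4 + 5\right) = 9 \left(-8 + 5\right) = 9 \left(-3\right) = -27$)
$g = -14$ ($g = 7 \left(-2\right) = -14$)
$U{\left(s \right)} = -27$
$U{\left(g \right)} - -19394 = -27 - -19394 = -27 + 19394 = 19367$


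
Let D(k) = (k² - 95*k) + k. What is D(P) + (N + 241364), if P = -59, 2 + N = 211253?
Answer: 461642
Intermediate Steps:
N = 211251 (N = -2 + 211253 = 211251)
D(k) = k² - 94*k
D(P) + (N + 241364) = -59*(-94 - 59) + (211251 + 241364) = -59*(-153) + 452615 = 9027 + 452615 = 461642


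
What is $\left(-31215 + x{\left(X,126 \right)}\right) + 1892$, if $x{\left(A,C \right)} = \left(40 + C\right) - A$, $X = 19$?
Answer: $-29176$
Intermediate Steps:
$x{\left(A,C \right)} = 40 + C - A$
$\left(-31215 + x{\left(X,126 \right)}\right) + 1892 = \left(-31215 + \left(40 + 126 - 19\right)\right) + 1892 = \left(-31215 + 147\right) + 1892 = -31068 + 1892 = -29176$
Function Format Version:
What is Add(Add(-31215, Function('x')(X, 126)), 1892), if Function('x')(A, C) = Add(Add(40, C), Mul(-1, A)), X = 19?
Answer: -29176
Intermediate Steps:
Function('x')(A, C) = Add(40, C, Mul(-1, A))
Add(Add(-31215, Function('x')(X, 126)), 1892) = Add(Add(-31215, Add(40, 126, Mul(-1, 19))), 1892) = Add(Add(-31215, Add(40, 126, -19)), 1892) = Add(Add(-31215, 147), 1892) = Add(-31068, 1892) = -29176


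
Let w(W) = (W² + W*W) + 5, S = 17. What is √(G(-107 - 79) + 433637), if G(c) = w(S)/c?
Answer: √15001997214/186 ≈ 658.51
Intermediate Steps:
w(W) = 5 + 2*W² (w(W) = (W² + W²) + 5 = 2*W² + 5 = 5 + 2*W²)
G(c) = 583/c (G(c) = (5 + 2*17²)/c = (5 + 2*289)/c = (5 + 578)/c = 583/c)
√(G(-107 - 79) + 433637) = √(583/(-107 - 79) + 433637) = √(583/(-186) + 433637) = √(583*(-1/186) + 433637) = √(-583/186 + 433637) = √(80655899/186) = √15001997214/186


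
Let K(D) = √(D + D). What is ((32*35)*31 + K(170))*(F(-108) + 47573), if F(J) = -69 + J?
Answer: 1645589120 + 94792*√85 ≈ 1.6465e+9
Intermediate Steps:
K(D) = √2*√D (K(D) = √(2*D) = √2*√D)
((32*35)*31 + K(170))*(F(-108) + 47573) = ((32*35)*31 + √2*√170)*((-69 - 108) + 47573) = (1120*31 + 2*√85)*(-177 + 47573) = (34720 + 2*√85)*47396 = 1645589120 + 94792*√85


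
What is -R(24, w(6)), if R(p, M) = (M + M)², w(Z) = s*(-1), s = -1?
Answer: -4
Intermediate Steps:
w(Z) = 1 (w(Z) = -1*(-1) = 1)
R(p, M) = 4*M² (R(p, M) = (2*M)² = 4*M²)
-R(24, w(6)) = -4*1² = -4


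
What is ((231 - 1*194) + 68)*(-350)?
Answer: -36750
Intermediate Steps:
((231 - 1*194) + 68)*(-350) = ((231 - 194) + 68)*(-350) = (37 + 68)*(-350) = 105*(-350) = -36750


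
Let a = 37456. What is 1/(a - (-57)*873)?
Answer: 1/87217 ≈ 1.1466e-5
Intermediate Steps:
1/(a - (-57)*873) = 1/(37456 - (-57)*873) = 1/(37456 - 1*(-49761)) = 1/(37456 + 49761) = 1/87217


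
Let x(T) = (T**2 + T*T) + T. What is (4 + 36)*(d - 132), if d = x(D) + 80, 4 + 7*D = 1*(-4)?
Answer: -99040/49 ≈ -2021.2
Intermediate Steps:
D = -8/7 (D = -4/7 + (1*(-4))/7 = -4/7 + (1/7)*(-4) = -4/7 - 4/7 = -8/7 ≈ -1.1429)
x(T) = T + 2*T**2 (x(T) = (T**2 + T**2) + T = 2*T**2 + T = T + 2*T**2)
d = 3992/49 (d = -8*(1 + 2*(-8/7))/7 + 80 = -8*(1 - 16/7)/7 + 80 = -8/7*(-9/7) + 80 = 72/49 + 80 = 3992/49 ≈ 81.469)
(4 + 36)*(d - 132) = (4 + 36)*(3992/49 - 132) = 40*(-2476/49) = -99040/49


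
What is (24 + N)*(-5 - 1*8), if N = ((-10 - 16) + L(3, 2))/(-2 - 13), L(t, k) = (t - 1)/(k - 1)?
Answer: -1664/5 ≈ -332.80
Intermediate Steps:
L(t, k) = (-1 + t)/(-1 + k)
N = 8/5 (N = ((-10 - 16) + (-1 + 3)/(-1 + 2))/(-2 - 13) = (-26 + 2/1)/(-15) = (-26 + 1*2)*(-1/15) = (-26 + 2)*(-1/15) = -24*(-1/15) = 8/5 ≈ 1.6000)
(24 + N)*(-5 - 1*8) = (24 + 8/5)*(-5 - 1*8) = 128*(-5 - 8)/5 = (128/5)*(-13) = -1664/5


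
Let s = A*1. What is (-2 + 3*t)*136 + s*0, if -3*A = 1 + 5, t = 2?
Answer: 544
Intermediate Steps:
A = -2 (A = -(1 + 5)/3 = -⅓*6 = -2)
s = -2 (s = -2*1 = -2)
(-2 + 3*t)*136 + s*0 = (-2 + 3*2)*136 - 2*0 = (-2 + 6)*136 + 0 = 4*136 + 0 = 544 + 0 = 544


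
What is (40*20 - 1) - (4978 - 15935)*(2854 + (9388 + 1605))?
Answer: 151722378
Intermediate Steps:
(40*20 - 1) - (4978 - 15935)*(2854 + (9388 + 1605)) = (800 - 1) - (-10957)*(2854 + 10993) = 799 - (-10957)*13847 = 799 - 1*(-151721579) = 799 + 151721579 = 151722378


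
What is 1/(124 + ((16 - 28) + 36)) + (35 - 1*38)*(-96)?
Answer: 42625/148 ≈ 288.01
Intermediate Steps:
1/(124 + ((16 - 28) + 36)) + (35 - 1*38)*(-96) = 1/(124 + (-12 + 36)) + (35 - 38)*(-96) = 1/(124 + 24) - 3*(-96) = 1/148 + 288 = 42625/148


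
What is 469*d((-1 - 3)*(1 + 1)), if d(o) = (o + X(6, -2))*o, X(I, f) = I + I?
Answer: -15008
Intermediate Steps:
X(I, f) = 2*I
d(o) = o*(12 + o) (d(o) = (o + 2*6)*o = (o + 12)*o = (12 + o)*o = o*(12 + o))
469*d((-1 - 3)*(1 + 1)) = 469*(((-1 - 3)*(1 + 1))*(12 + (-1 - 3)*(1 + 1))) = 469*((-4*2)*(12 - 4*2)) = 469*(-8*(12 - 8)) = 469*(-8*4) = 469*(-32) = -15008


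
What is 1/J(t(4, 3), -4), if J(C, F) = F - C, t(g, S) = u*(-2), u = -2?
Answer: -1/8 ≈ -0.12500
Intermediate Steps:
t(g, S) = 4 (t(g, S) = -2*(-2) = 4)
1/J(t(4, 3), -4) = 1/(-4 - 1*4) = 1/(-4 - 4) = 1/(-8) = -1/8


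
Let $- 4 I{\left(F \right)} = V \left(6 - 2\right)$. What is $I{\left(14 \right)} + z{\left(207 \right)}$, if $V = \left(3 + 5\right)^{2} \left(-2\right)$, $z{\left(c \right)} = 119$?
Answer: $247$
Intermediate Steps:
$V = -128$ ($V = 8^{2} \left(-2\right) = 64 \left(-2\right) = -128$)
$I{\left(F \right)} = 128$ ($I{\left(F \right)} = - \frac{\left(-128\right) \left(6 - 2\right)}{4} = - \frac{\left(-128\right) 4}{4} = \left(- \frac{1}{4}\right) \left(-512\right) = 128$)
$I{\left(14 \right)} + z{\left(207 \right)} = 128 + 119 = 247$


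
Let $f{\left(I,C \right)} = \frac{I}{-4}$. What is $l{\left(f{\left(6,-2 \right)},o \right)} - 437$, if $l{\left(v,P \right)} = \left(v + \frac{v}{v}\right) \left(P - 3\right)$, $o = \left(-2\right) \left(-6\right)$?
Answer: $- \frac{883}{2} \approx -441.5$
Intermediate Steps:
$f{\left(I,C \right)} = - \frac{I}{4}$ ($f{\left(I,C \right)} = I \left(- \frac{1}{4}\right) = - \frac{I}{4}$)
$o = 12$
$l{\left(v,P \right)} = \left(1 + v\right) \left(-3 + P\right)$ ($l{\left(v,P \right)} = \left(v + 1\right) \left(-3 + P\right) = \left(1 + v\right) \left(-3 + P\right)$)
$l{\left(f{\left(6,-2 \right)},o \right)} - 437 = \left(-3 + 12 - 3 \left(\left(- \frac{1}{4}\right) 6\right) + 12 \left(\left(- \frac{1}{4}\right) 6\right)\right) - 437 = \left(-3 + 12 - - \frac{9}{2} + 12 \left(- \frac{3}{2}\right)\right) - 437 = \left(-3 + 12 + \frac{9}{2} - 18\right) - 437 = - \frac{9}{2} - 437 = - \frac{883}{2}$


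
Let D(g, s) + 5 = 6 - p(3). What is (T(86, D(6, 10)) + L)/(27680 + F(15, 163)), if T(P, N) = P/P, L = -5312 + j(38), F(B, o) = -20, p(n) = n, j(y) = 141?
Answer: -517/2766 ≈ -0.18691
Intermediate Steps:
L = -5171 (L = -5312 + 141 = -5171)
D(g, s) = -2 (D(g, s) = -5 + (6 - 1*3) = -5 + (6 - 3) = -5 + 3 = -2)
T(P, N) = 1
(T(86, D(6, 10)) + L)/(27680 + F(15, 163)) = (1 - 5171)/(27680 - 20) = -5170/27660 = -5170*1/27660 = -517/2766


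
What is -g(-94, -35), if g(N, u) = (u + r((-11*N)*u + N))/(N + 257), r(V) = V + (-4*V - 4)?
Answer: -108813/163 ≈ -667.56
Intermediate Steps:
r(V) = -4 - 3*V (r(V) = V + (-4 - 4*V) = -4 - 3*V)
g(N, u) = (-4 + u - 3*N + 33*N*u)/(257 + N) (g(N, u) = (u + (-4 - 3*((-11*N)*u + N)))/(N + 257) = (u + (-4 - 3*(-11*N*u + N)))/(257 + N) = (u + (-4 - 3*(N - 11*N*u)))/(257 + N) = (u + (-4 + (-3*N + 33*N*u)))/(257 + N) = (u + (-4 - 3*N + 33*N*u))/(257 + N) = (-4 + u - 3*N + 33*N*u)/(257 + N))
-g(-94, -35) = -(-4 - 35 + 3*(-94)*(-1 + 11*(-35)))/(257 - 94) = -(-4 - 35 + 3*(-94)*(-1 - 385))/163 = -(-4 - 35 + 3*(-94)*(-386))/163 = -(-4 - 35 + 108852)/163 = -108813/163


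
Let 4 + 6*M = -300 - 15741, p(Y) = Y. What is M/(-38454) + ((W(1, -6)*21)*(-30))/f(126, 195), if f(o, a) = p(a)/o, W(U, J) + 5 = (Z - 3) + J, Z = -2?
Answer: 1502774701/230724 ≈ 6513.3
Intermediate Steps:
W(U, J) = -10 + J (W(U, J) = -5 + ((-2 - 3) + J) = -5 + (-5 + J) = -10 + J)
M = -16045/6 (M = -⅔ + (-300 - 15741)/6 = -⅔ + (⅙)*(-16041) = -⅔ - 5347/2 = -16045/6 ≈ -2674.2)
f(o, a) = a/o
M/(-38454) + ((W(1, -6)*21)*(-30))/f(126, 195) = -16045/6/(-38454) + (((-10 - 6)*21)*(-30))/((195/126)) = -16045/6*(-1/38454) + (-16*21*(-30))/((195*(1/126))) = 16045/230724 + (-336*(-30))/(65/42) = 16045/230724 + 10080*(42/65) = 16045/230724 + 84672/13 = 1502774701/230724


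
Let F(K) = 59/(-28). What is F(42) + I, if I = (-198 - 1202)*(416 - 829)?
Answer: 16189541/28 ≈ 5.7820e+5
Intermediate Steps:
F(K) = -59/28 (F(K) = 59*(-1/28) = -59/28)
I = 578200 (I = -1400*(-413) = 578200)
F(42) + I = -59/28 + 578200 = 16189541/28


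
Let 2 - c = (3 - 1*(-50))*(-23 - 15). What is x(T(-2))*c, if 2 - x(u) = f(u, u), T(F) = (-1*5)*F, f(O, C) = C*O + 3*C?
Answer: -258048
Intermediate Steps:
f(O, C) = 3*C + C*O
T(F) = -5*F
x(u) = 2 - u*(3 + u)
c = 2016 (c = 2 - (3 - 1*(-50))*(-23 - 15) = 2 - (3 + 50)*(-38) = 2 - 53*(-38) = 2 - 1*(-2014) = 2 + 2014 = 2016)
x(T(-2))*c = (2 - (-5*(-2))*(3 - 5*(-2)))*2016 = (2 - 1*10*(3 + 10))*2016 = (2 - 1*10*13)*2016 = (2 - 130)*2016 = -128*2016 = -258048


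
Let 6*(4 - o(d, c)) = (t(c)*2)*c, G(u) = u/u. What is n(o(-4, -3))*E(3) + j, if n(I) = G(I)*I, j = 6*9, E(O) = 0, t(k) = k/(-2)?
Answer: 54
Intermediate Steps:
G(u) = 1
t(k) = -k/2 (t(k) = k*(-½) = -k/2)
j = 54
o(d, c) = 4 + c²/6 (o(d, c) = 4 - -c/2*2*c/6 = 4 - (-c)*c/6 = 4 - (-1)*c²/6 = 4 + c²/6)
n(I) = I (n(I) = 1*I = I)
n(o(-4, -3))*E(3) + j = (4 + (⅙)*(-3)²)*0 + 54 = (4 + (⅙)*9)*0 + 54 = (4 + 3/2)*0 + 54 = (11/2)*0 + 54 = 0 + 54 = 54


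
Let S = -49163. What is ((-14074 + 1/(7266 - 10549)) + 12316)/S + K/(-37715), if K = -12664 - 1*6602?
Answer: 175118216081/320383226065 ≈ 0.54659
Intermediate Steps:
K = -19266 (K = -12664 - 6602 = -19266)
((-14074 + 1/(7266 - 10549)) + 12316)/S + K/(-37715) = ((-14074 + 1/(7266 - 10549)) + 12316)/(-49163) - 19266/(-37715) = ((-14074 + 1/(-3283)) + 12316)*(-1/49163) - 19266*(-1/37715) = ((-14074 - 1/3283) + 12316)*(-1/49163) + 1014/1985 = (-46204943/3283 + 12316)*(-1/49163) + 1014/1985 = -5771515/3283*(-1/49163) + 1014/1985 = 5771515/161402129 + 1014/1985 = 175118216081/320383226065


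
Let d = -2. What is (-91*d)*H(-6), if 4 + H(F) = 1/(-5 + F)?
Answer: -8190/11 ≈ -744.54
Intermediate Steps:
H(F) = -4 + 1/(-5 + F)
(-91*d)*H(-6) = (-91*(-2))*((21 - 4*(-6))/(-5 - 6)) = 182*((21 + 24)/(-11)) = 182*(-1/11*45) = 182*(-45/11) = -8190/11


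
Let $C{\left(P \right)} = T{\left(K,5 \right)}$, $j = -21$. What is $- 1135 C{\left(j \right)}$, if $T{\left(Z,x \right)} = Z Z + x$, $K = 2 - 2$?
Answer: $-5675$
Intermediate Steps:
$K = 0$
$T{\left(Z,x \right)} = x + Z^{2}$ ($T{\left(Z,x \right)} = Z^{2} + x = x + Z^{2}$)
$C{\left(P \right)} = 5$ ($C{\left(P \right)} = 5 + 0^{2} = 5 + 0 = 5$)
$- 1135 C{\left(j \right)} = \left(-1135\right) 5 = -5675$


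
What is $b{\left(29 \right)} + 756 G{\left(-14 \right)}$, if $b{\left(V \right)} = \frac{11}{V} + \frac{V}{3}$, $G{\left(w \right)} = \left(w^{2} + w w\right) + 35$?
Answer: $\frac{28085518}{87} \approx 3.2282 \cdot 10^{5}$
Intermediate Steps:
$G{\left(w \right)} = 35 + 2 w^{2}$ ($G{\left(w \right)} = \left(w^{2} + w^{2}\right) + 35 = 2 w^{2} + 35 = 35 + 2 w^{2}$)
$b{\left(V \right)} = \frac{11}{V} + \frac{V}{3}$ ($b{\left(V \right)} = \frac{11}{V} + V \frac{1}{3} = \frac{11}{V} + \frac{V}{3}$)
$b{\left(29 \right)} + 756 G{\left(-14 \right)} = \left(\frac{11}{29} + \frac{1}{3} \cdot 29\right) + 756 \left(35 + 2 \left(-14\right)^{2}\right) = \left(11 \cdot \frac{1}{29} + \frac{29}{3}\right) + 756 \left(35 + 2 \cdot 196\right) = \left(\frac{11}{29} + \frac{29}{3}\right) + 756 \left(35 + 392\right) = \frac{874}{87} + 756 \cdot 427 = \frac{874}{87} + 322812 = \frac{28085518}{87}$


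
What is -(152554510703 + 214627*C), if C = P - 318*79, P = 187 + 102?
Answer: -147224678412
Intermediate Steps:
P = 289
C = -24833 (C = 289 - 318*79 = 289 - 25122 = -24833)
-(152554510703 + 214627*C) = -214627/(1/(-24833 + 710789)) = -214627/(1/685956) = -214627/1/685956 = -214627*685956 = -147224678412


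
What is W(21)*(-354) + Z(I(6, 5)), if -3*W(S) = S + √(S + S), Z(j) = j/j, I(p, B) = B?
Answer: 2479 + 118*√42 ≈ 3243.7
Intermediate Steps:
Z(j) = 1
W(S) = -S/3 - √2*√S/3 (W(S) = -(S + √(S + S))/3 = -(S + √(2*S))/3 = -(S + √2*√S)/3 = -S/3 - √2*√S/3)
W(21)*(-354) + Z(I(6, 5)) = (-⅓*21 - √2*√21/3)*(-354) + 1 = (-7 - √42/3)*(-354) + 1 = (2478 + 118*√42) + 1 = 2479 + 118*√42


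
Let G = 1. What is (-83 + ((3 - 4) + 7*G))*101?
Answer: -7777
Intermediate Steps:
(-83 + ((3 - 4) + 7*G))*101 = (-83 + ((3 - 4) + 7*1))*101 = (-83 + (-1 + 7))*101 = (-83 + 6)*101 = -77*101 = -7777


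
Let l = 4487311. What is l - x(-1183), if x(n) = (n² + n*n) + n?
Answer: 1689516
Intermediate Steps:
x(n) = n + 2*n² (x(n) = (n² + n²) + n = 2*n² + n = n + 2*n²)
l - x(-1183) = 4487311 - (-1183)*(1 + 2*(-1183)) = 4487311 - (-1183)*(1 - 2366) = 4487311 - (-1183)*(-2365) = 4487311 - 1*2797795 = 4487311 - 2797795 = 1689516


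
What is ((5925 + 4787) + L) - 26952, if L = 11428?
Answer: -4812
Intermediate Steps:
((5925 + 4787) + L) - 26952 = ((5925 + 4787) + 11428) - 26952 = (10712 + 11428) - 26952 = 22140 - 26952 = -4812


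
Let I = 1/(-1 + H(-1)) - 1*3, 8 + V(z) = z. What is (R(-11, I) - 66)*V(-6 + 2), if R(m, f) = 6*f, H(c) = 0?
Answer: 1080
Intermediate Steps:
V(z) = -8 + z
I = -4 (I = 1/(-1 + 0) - 1*3 = 1/(-1) - 3 = -1 - 3 = -4)
(R(-11, I) - 66)*V(-6 + 2) = (6*(-4) - 66)*(-8 + (-6 + 2)) = (-24 - 66)*(-8 - 4) = -90*(-12) = 1080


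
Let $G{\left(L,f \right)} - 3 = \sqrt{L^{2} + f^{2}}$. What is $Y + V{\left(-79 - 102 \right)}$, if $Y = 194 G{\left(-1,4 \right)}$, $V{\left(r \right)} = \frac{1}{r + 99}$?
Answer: $\frac{47723}{82} + 194 \sqrt{17} \approx 1381.9$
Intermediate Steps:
$V{\left(r \right)} = \frac{1}{99 + r}$
$G{\left(L,f \right)} = 3 + \sqrt{L^{2} + f^{2}}$
$Y = 582 + 194 \sqrt{17}$ ($Y = 194 \left(3 + \sqrt{\left(-1\right)^{2} + 4^{2}}\right) = 194 \left(3 + \sqrt{1 + 16}\right) = 194 \left(3 + \sqrt{17}\right) = 582 + 194 \sqrt{17} \approx 1381.9$)
$Y + V{\left(-79 - 102 \right)} = \left(582 + 194 \sqrt{17}\right) + \frac{1}{99 - 181} = \left(582 + 194 \sqrt{17}\right) + \frac{1}{-82} = \left(582 + 194 \sqrt{17}\right) - \frac{1}{82} = \frac{47723}{82} + 194 \sqrt{17}$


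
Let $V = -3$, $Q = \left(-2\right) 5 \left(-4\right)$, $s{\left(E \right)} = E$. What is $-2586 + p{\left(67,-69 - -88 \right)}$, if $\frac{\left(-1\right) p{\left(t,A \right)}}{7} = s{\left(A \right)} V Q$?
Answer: $13374$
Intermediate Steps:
$Q = 40$ ($Q = \left(-10\right) \left(-4\right) = 40$)
$p{\left(t,A \right)} = 840 A$ ($p{\left(t,A \right)} = - 7 A \left(-3\right) 40 = - 7 - 3 A 40 = - 7 \left(- 120 A\right) = 840 A$)
$-2586 + p{\left(67,-69 - -88 \right)} = -2586 + 840 \left(-69 - -88\right) = -2586 + 840 \left(-69 + 88\right) = -2586 + 840 \cdot 19 = -2586 + 15960 = 13374$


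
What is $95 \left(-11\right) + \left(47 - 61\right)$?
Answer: $-1059$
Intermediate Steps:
$95 \left(-11\right) + \left(47 - 61\right) = -1045 - 14 = -1059$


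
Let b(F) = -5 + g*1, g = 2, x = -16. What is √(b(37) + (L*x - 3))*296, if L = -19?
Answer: 296*√298 ≈ 5109.8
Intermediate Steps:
b(F) = -3 (b(F) = -5 + 2*1 = -5 + 2 = -3)
√(b(37) + (L*x - 3))*296 = √(-3 + (-19*(-16) - 3))*296 = √(-3 + (304 - 3))*296 = √(-3 + 301)*296 = √298*296 = 296*√298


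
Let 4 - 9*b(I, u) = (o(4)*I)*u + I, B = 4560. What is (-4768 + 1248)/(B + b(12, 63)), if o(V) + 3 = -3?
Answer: -495/712 ≈ -0.69522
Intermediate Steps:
o(V) = -6 (o(V) = -3 - 3 = -6)
b(I, u) = 4/9 - I/9 + 2*I*u/3 (b(I, u) = 4/9 - ((-6*I)*u + I)/9 = 4/9 - (-6*I*u + I)/9 = 4/9 - (I - 6*I*u)/9 = 4/9 + (-I/9 + 2*I*u/3) = 4/9 - I/9 + 2*I*u/3)
(-4768 + 1248)/(B + b(12, 63)) = (-4768 + 1248)/(4560 + (4/9 - ⅑*12 + (⅔)*12*63)) = -3520/(4560 + (4/9 - 4/3 + 504)) = -3520/(4560 + 4528/9) = -3520/45568/9 = -3520*9/45568 = -495/712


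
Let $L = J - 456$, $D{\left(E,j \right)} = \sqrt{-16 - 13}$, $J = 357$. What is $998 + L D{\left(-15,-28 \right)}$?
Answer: $998 - 99 i \sqrt{29} \approx 998.0 - 533.13 i$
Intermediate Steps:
$D{\left(E,j \right)} = i \sqrt{29}$ ($D{\left(E,j \right)} = \sqrt{-29} = i \sqrt{29}$)
$L = -99$ ($L = 357 - 456 = -99$)
$998 + L D{\left(-15,-28 \right)} = 998 - 99 i \sqrt{29}$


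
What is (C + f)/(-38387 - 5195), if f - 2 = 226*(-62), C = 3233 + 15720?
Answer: -4943/43582 ≈ -0.11342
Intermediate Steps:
C = 18953
f = -14010 (f = 2 + 226*(-62) = 2 - 14012 = -14010)
(C + f)/(-38387 - 5195) = (18953 - 14010)/(-38387 - 5195) = 4943/(-43582) = 4943*(-1/43582) = -4943/43582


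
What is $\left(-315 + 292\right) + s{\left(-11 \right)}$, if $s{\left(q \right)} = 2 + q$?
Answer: $-32$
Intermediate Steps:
$\left(-315 + 292\right) + s{\left(-11 \right)} = \left(-315 + 292\right) + \left(2 - 11\right) = -23 - 9 = -32$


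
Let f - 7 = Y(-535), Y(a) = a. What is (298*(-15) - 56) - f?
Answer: -3998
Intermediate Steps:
f = -528 (f = 7 - 535 = -528)
(298*(-15) - 56) - f = (298*(-15) - 56) - 1*(-528) = (-4470 - 56) + 528 = -4526 + 528 = -3998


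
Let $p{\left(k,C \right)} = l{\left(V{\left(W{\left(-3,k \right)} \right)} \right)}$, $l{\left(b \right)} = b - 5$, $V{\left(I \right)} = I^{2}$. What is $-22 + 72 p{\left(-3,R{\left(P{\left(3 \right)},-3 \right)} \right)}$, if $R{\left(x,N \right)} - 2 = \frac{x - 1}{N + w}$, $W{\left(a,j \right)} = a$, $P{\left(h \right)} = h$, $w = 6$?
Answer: $266$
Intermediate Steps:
$l{\left(b \right)} = -5 + b$ ($l{\left(b \right)} = b - 5 = -5 + b$)
$R{\left(x,N \right)} = 2 + \frac{-1 + x}{6 + N}$ ($R{\left(x,N \right)} = 2 + \frac{x - 1}{N + 6} = 2 + \frac{-1 + x}{6 + N}$)
$p{\left(k,C \right)} = 4$ ($p{\left(k,C \right)} = -5 + \left(-3\right)^{2} = -5 + 9 = 4$)
$-22 + 72 p{\left(-3,R{\left(P{\left(3 \right)},-3 \right)} \right)} = -22 + 72 \cdot 4 = -22 + 288 = 266$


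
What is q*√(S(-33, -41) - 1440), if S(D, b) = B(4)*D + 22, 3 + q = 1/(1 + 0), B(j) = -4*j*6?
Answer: -10*√70 ≈ -83.666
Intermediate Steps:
B(j) = -24*j
q = -2 (q = -3 + 1/(1 + 0) = -3 + 1/1 = -3 + 1 = -2)
S(D, b) = 22 - 96*D (S(D, b) = (-24*4)*D + 22 = -96*D + 22 = 22 - 96*D)
q*√(S(-33, -41) - 1440) = -2*√((22 - 96*(-33)) - 1440) = -2*√((22 + 3168) - 1440) = -2*√(3190 - 1440) = -10*√70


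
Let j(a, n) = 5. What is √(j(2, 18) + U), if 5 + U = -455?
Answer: I*√455 ≈ 21.331*I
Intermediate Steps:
U = -460 (U = -5 - 455 = -460)
√(j(2, 18) + U) = √(5 - 460) = √(-455) = I*√455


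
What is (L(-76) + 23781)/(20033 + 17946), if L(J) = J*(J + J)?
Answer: 35333/37979 ≈ 0.93033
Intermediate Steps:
L(J) = 2*J² (L(J) = J*(2*J) = 2*J²)
(L(-76) + 23781)/(20033 + 17946) = (2*(-76)² + 23781)/(20033 + 17946) = (2*5776 + 23781)/37979 = (11552 + 23781)*(1/37979) = 35333*(1/37979) = 35333/37979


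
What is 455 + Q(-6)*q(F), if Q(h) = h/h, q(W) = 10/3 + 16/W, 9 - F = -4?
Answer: 17923/39 ≈ 459.56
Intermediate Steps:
F = 13 (F = 9 - 1*(-4) = 9 + 4 = 13)
q(W) = 10/3 + 16/W (q(W) = 10*(⅓) + 16/W = 10/3 + 16/W)
Q(h) = 1
455 + Q(-6)*q(F) = 455 + 1*(10/3 + 16/13) = 455 + 1*(178/39) = 455 + 178/39 = 17923/39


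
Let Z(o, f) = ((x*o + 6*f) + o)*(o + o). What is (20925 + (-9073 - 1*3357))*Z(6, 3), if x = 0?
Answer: 2446560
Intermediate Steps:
Z(o, f) = 2*o*(o + 6*f) (Z(o, f) = ((0*o + 6*f) + o)*(o + o) = ((0 + 6*f) + o)*(2*o) = (6*f + o)*(2*o) = (o + 6*f)*(2*o) = 2*o*(o + 6*f))
(20925 + (-9073 - 1*3357))*Z(6, 3) = (20925 + (-9073 - 1*3357))*(2*6*(6 + 6*3)) = (20925 + (-9073 - 3357))*(2*6*(6 + 18)) = (20925 - 12430)*(2*6*24) = 8495*288 = 2446560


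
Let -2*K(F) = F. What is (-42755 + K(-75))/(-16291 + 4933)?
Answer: 85435/22716 ≈ 3.7610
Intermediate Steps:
K(F) = -F/2
(-42755 + K(-75))/(-16291 + 4933) = (-42755 - ½*(-75))/(-16291 + 4933) = (-42755 + 75/2)/(-11358) = -85435/2*(-1/11358) = 85435/22716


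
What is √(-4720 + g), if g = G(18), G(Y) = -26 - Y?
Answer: 2*I*√1191 ≈ 69.022*I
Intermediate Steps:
g = -44 (g = -26 - 1*18 = -26 - 18 = -44)
√(-4720 + g) = √(-4720 - 44) = √(-4764) = 2*I*√1191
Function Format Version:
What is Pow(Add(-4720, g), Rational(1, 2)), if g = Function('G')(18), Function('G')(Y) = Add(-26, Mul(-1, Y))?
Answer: Mul(2, I, Pow(1191, Rational(1, 2))) ≈ Mul(69.022, I)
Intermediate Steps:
g = -44 (g = Add(-26, Mul(-1, 18)) = Add(-26, -18) = -44)
Pow(Add(-4720, g), Rational(1, 2)) = Pow(Add(-4720, -44), Rational(1, 2)) = Pow(-4764, Rational(1, 2)) = Mul(2, I, Pow(1191, Rational(1, 2)))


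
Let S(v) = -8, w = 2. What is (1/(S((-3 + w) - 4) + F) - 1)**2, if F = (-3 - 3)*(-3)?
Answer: 81/100 ≈ 0.81000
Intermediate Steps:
F = 18 (F = -6*(-3) = 18)
(1/(S((-3 + w) - 4) + F) - 1)**2 = (1/(-8 + 18) - 1)**2 = (1/10 - 1)**2 = (-9/10)**2 = 81/100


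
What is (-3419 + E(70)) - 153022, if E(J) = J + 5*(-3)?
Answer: -156386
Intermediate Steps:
E(J) = -15 + J (E(J) = J - 15 = -15 + J)
(-3419 + E(70)) - 153022 = (-3419 + (-15 + 70)) - 153022 = (-3419 + 55) - 153022 = -3364 - 153022 = -156386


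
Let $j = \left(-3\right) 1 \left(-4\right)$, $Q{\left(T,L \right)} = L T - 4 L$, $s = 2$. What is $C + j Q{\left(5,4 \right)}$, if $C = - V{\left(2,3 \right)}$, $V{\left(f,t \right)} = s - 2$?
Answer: $48$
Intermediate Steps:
$V{\left(f,t \right)} = 0$ ($V{\left(f,t \right)} = 2 - 2 = 0$)
$Q{\left(T,L \right)} = - 4 L + L T$
$C = 0$ ($C = \left(-1\right) 0 = 0$)
$j = 12$ ($j = \left(-3\right) \left(-4\right) = 12$)
$C + j Q{\left(5,4 \right)} = 0 + 12 \cdot 4 \left(-4 + 5\right) = 0 + 12 \cdot 4 \cdot 1 = 0 + 12 \cdot 4 = 0 + 48 = 48$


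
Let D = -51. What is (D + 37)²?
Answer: 196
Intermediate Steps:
(D + 37)² = (-51 + 37)² = (-14)² = 196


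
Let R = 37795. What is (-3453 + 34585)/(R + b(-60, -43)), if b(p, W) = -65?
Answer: 15566/18865 ≈ 0.82513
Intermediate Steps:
(-3453 + 34585)/(R + b(-60, -43)) = (-3453 + 34585)/(37795 - 65) = 31132/37730 = 31132*(1/37730) = 15566/18865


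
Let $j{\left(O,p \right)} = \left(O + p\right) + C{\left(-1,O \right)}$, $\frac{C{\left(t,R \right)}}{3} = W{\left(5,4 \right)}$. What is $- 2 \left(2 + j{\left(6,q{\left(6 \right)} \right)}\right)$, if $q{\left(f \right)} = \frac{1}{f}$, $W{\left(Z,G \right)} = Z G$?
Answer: $- \frac{409}{3} \approx -136.33$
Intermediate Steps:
$W{\left(Z,G \right)} = G Z$
$C{\left(t,R \right)} = 60$ ($C{\left(t,R \right)} = 3 \cdot 4 \cdot 5 = 3 \cdot 20 = 60$)
$j{\left(O,p \right)} = 60 + O + p$ ($j{\left(O,p \right)} = \left(O + p\right) + 60 = 60 + O + p$)
$- 2 \left(2 + j{\left(6,q{\left(6 \right)} \right)}\right) = - 2 \left(2 + \left(60 + 6 + \frac{1}{6}\right)\right) = - 2 \left(2 + \frac{397}{6}\right) = \left(-2\right) \frac{409}{6} = - \frac{409}{3}$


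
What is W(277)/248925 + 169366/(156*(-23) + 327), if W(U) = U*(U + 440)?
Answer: -13837255867/270581475 ≈ -51.139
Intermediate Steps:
W(U) = U*(440 + U)
W(277)/248925 + 169366/(156*(-23) + 327) = (277*(440 + 277))/248925 + 169366/(156*(-23) + 327) = (277*717)*(1/248925) + 169366/(-3588 + 327) = 198609*(1/248925) + 169366/(-3261) = 66203/82975 + 169366*(-1/3261) = 66203/82975 - 169366/3261 = -13837255867/270581475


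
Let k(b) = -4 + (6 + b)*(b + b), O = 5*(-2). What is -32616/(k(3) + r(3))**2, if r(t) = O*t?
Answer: -4077/50 ≈ -81.540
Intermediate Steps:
O = -10
k(b) = -4 + 2*b*(6 + b) (k(b) = -4 + (6 + b)*(2*b) = -4 + 2*b*(6 + b))
r(t) = -10*t
-32616/(k(3) + r(3))**2 = -32616/((-4 + 2*3**2 + 12*3) - 10*3)**2 = -32616/((-4 + 2*9 + 36) - 30)**2 = -32616/((-4 + 18 + 36) - 30)**2 = -32616/(50 - 30)**2 = -32616/(20**2) = -32616/400 = -32616*1/400 = -4077/50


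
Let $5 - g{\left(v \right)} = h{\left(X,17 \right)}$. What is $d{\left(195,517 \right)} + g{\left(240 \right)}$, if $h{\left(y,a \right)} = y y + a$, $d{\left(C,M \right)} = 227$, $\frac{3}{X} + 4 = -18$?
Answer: $\frac{104051}{484} \approx 214.98$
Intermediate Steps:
$X = - \frac{3}{22}$ ($X = \frac{3}{-4 - 18} = \frac{3}{-22} = 3 \left(- \frac{1}{22}\right) = - \frac{3}{22} \approx -0.13636$)
$h{\left(y,a \right)} = a + y^{2}$ ($h{\left(y,a \right)} = y^{2} + a = a + y^{2}$)
$g{\left(v \right)} = - \frac{5817}{484}$ ($g{\left(v \right)} = 5 - \left(17 + \left(- \frac{3}{22}\right)^{2}\right) = 5 - \left(17 + \frac{9}{484}\right) = 5 - \frac{8237}{484} = - \frac{5817}{484}$)
$d{\left(195,517 \right)} + g{\left(240 \right)} = 227 - \frac{5817}{484} = \frac{104051}{484}$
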